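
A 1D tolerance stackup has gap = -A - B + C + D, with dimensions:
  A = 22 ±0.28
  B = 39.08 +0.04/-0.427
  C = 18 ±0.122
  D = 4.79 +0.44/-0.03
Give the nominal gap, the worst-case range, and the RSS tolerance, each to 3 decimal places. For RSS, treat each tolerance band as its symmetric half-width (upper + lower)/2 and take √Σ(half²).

Stack each dimension's contribution:
  -A: nom -22.000 → Σnom=-22.000; wc +0.280/-0.280 → slack +0.280/-0.280; half-tol=0.280, Σhalf²=0.078400
  -B: nom -39.080 → Σnom=-61.080; wc +0.427/-0.040 → slack +0.707/-0.320; half-tol=0.233, Σhalf²=0.132922
  +C: nom +18.000 → Σnom=-43.080; wc +0.122/-0.122 → slack +0.829/-0.442; half-tol=0.122, Σhalf²=0.147806
  +D: nom +4.790 → Σnom=-38.290; wc +0.440/-0.030 → slack +1.269/-0.472; half-tol=0.235, Σhalf²=0.203031
Nominal = -38.290. Worst-case = [-38.290 - 0.472, -38.290 + 1.269] = [-38.762, -37.021]. RSS = √0.203031 = 0.451.

nominal=-38.290 wc=[-38.762,-37.021] rss=0.451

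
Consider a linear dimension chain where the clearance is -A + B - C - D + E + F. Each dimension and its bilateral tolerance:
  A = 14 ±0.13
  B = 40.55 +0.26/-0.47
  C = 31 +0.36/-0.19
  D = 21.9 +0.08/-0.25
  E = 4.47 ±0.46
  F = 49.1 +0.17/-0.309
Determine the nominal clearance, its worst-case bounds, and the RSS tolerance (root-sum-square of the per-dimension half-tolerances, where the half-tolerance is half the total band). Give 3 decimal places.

Stack each dimension's contribution:
  -A: nom -14.000 → Σnom=-14.000; wc +0.130/-0.130 → slack +0.130/-0.130; half-tol=0.130, Σhalf²=0.016900
  +B: nom +40.550 → Σnom=26.550; wc +0.260/-0.470 → slack +0.390/-0.600; half-tol=0.365, Σhalf²=0.150125
  -C: nom -31.000 → Σnom=-4.450; wc +0.190/-0.360 → slack +0.580/-0.960; half-tol=0.275, Σhalf²=0.225750
  -D: nom -21.900 → Σnom=-26.350; wc +0.250/-0.080 → slack +0.830/-1.040; half-tol=0.165, Σhalf²=0.252975
  +E: nom +4.470 → Σnom=-21.880; wc +0.460/-0.460 → slack +1.290/-1.500; half-tol=0.460, Σhalf²=0.464575
  +F: nom +49.100 → Σnom=27.220; wc +0.170/-0.309 → slack +1.460/-1.809; half-tol=0.239, Σhalf²=0.521935
Nominal = 27.220. Worst-case = [27.220 - 1.809, 27.220 + 1.460] = [25.411, 28.680]. RSS = √0.521935 = 0.722.

nominal=27.220 wc=[25.411,28.680] rss=0.722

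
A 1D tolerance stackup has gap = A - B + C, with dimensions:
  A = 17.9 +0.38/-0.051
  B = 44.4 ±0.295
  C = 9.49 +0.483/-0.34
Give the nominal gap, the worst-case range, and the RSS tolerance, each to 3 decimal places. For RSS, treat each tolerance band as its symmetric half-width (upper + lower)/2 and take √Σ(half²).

nominal=-17.010 wc=[-17.696,-15.852] rss=0.550

Stack each dimension's contribution:
  +A: nom +17.900 → Σnom=17.900; wc +0.380/-0.051 → slack +0.380/-0.051; half-tol=0.215, Σhalf²=0.046440
  -B: nom -44.400 → Σnom=-26.500; wc +0.295/-0.295 → slack +0.675/-0.346; half-tol=0.295, Σhalf²=0.133465
  +C: nom +9.490 → Σnom=-17.010; wc +0.483/-0.340 → slack +1.158/-0.686; half-tol=0.411, Σhalf²=0.302797
Nominal = -17.010. Worst-case = [-17.010 - 0.686, -17.010 + 1.158] = [-17.696, -15.852]. RSS = √0.302797 = 0.550.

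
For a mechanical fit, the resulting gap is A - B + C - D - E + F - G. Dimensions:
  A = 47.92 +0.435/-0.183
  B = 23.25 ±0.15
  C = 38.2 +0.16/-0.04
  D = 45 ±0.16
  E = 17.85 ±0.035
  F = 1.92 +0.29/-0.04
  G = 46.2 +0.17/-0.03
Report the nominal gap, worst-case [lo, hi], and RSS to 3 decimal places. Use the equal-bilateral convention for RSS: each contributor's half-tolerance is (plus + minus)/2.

nominal=-44.260 wc=[-45.038,-43.000] rss=0.438

Stack each dimension's contribution:
  +A: nom +47.920 → Σnom=47.920; wc +0.435/-0.183 → slack +0.435/-0.183; half-tol=0.309, Σhalf²=0.095481
  -B: nom -23.250 → Σnom=24.670; wc +0.150/-0.150 → slack +0.585/-0.333; half-tol=0.150, Σhalf²=0.117981
  +C: nom +38.200 → Σnom=62.870; wc +0.160/-0.040 → slack +0.745/-0.373; half-tol=0.100, Σhalf²=0.127981
  -D: nom -45.000 → Σnom=17.870; wc +0.160/-0.160 → slack +0.905/-0.533; half-tol=0.160, Σhalf²=0.153581
  -E: nom -17.850 → Σnom=0.020; wc +0.035/-0.035 → slack +0.940/-0.568; half-tol=0.035, Σhalf²=0.154806
  +F: nom +1.920 → Σnom=1.940; wc +0.290/-0.040 → slack +1.230/-0.608; half-tol=0.165, Σhalf²=0.182031
  -G: nom -46.200 → Σnom=-44.260; wc +0.030/-0.170 → slack +1.260/-0.778; half-tol=0.100, Σhalf²=0.192031
Nominal = -44.260. Worst-case = [-44.260 - 0.778, -44.260 + 1.260] = [-45.038, -43.000]. RSS = √0.192031 = 0.438.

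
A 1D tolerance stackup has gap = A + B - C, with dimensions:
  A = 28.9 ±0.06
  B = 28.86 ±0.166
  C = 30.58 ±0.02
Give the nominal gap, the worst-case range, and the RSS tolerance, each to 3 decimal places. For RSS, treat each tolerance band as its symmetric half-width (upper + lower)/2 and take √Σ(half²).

nominal=27.180 wc=[26.934,27.426] rss=0.178

Stack each dimension's contribution:
  +A: nom +28.900 → Σnom=28.900; wc +0.060/-0.060 → slack +0.060/-0.060; half-tol=0.060, Σhalf²=0.003600
  +B: nom +28.860 → Σnom=57.760; wc +0.166/-0.166 → slack +0.226/-0.226; half-tol=0.166, Σhalf²=0.031156
  -C: nom -30.580 → Σnom=27.180; wc +0.020/-0.020 → slack +0.246/-0.246; half-tol=0.020, Σhalf²=0.031556
Nominal = 27.180. Worst-case = [27.180 - 0.246, 27.180 + 0.246] = [26.934, 27.426]. RSS = √0.031556 = 0.178.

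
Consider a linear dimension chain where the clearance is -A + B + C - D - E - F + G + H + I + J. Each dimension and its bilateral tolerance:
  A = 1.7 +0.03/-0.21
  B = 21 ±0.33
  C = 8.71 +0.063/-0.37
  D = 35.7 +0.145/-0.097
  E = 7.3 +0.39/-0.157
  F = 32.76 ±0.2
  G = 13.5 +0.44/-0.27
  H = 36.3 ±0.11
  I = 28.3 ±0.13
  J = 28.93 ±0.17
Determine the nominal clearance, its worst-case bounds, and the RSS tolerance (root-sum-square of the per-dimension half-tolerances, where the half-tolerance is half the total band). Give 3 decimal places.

Stack each dimension's contribution:
  -A: nom -1.700 → Σnom=-1.700; wc +0.210/-0.030 → slack +0.210/-0.030; half-tol=0.120, Σhalf²=0.014400
  +B: nom +21.000 → Σnom=19.300; wc +0.330/-0.330 → slack +0.540/-0.360; half-tol=0.330, Σhalf²=0.123300
  +C: nom +8.710 → Σnom=28.010; wc +0.063/-0.370 → slack +0.603/-0.730; half-tol=0.216, Σhalf²=0.170172
  -D: nom -35.700 → Σnom=-7.690; wc +0.097/-0.145 → slack +0.700/-0.875; half-tol=0.121, Σhalf²=0.184813
  -E: nom -7.300 → Σnom=-14.990; wc +0.157/-0.390 → slack +0.857/-1.265; half-tol=0.274, Σhalf²=0.259615
  -F: nom -32.760 → Σnom=-47.750; wc +0.200/-0.200 → slack +1.057/-1.465; half-tol=0.200, Σhalf²=0.299616
  +G: nom +13.500 → Σnom=-34.250; wc +0.440/-0.270 → slack +1.497/-1.735; half-tol=0.355, Σhalf²=0.425641
  +H: nom +36.300 → Σnom=2.050; wc +0.110/-0.110 → slack +1.607/-1.845; half-tol=0.110, Σhalf²=0.437741
  +I: nom +28.300 → Σnom=30.350; wc +0.130/-0.130 → slack +1.737/-1.975; half-tol=0.130, Σhalf²=0.454641
  +J: nom +28.930 → Σnom=59.280; wc +0.170/-0.170 → slack +1.907/-2.145; half-tol=0.170, Σhalf²=0.483541
Nominal = 59.280. Worst-case = [59.280 - 2.145, 59.280 + 1.907] = [57.135, 61.187]. RSS = √0.483541 = 0.695.

nominal=59.280 wc=[57.135,61.187] rss=0.695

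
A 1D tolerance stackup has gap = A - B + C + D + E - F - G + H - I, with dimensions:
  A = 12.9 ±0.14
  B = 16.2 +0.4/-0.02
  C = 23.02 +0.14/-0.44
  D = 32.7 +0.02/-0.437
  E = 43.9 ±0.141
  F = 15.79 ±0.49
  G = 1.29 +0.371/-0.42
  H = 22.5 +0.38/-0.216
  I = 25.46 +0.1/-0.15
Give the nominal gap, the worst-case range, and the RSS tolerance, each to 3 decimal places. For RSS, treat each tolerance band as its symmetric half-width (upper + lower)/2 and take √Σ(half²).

nominal=76.280 wc=[73.545,78.181] rss=0.849

Stack each dimension's contribution:
  +A: nom +12.900 → Σnom=12.900; wc +0.140/-0.140 → slack +0.140/-0.140; half-tol=0.140, Σhalf²=0.019600
  -B: nom -16.200 → Σnom=-3.300; wc +0.020/-0.400 → slack +0.160/-0.540; half-tol=0.210, Σhalf²=0.063700
  +C: nom +23.020 → Σnom=19.720; wc +0.140/-0.440 → slack +0.300/-0.980; half-tol=0.290, Σhalf²=0.147800
  +D: nom +32.700 → Σnom=52.420; wc +0.020/-0.437 → slack +0.320/-1.417; half-tol=0.229, Σhalf²=0.200012
  +E: nom +43.900 → Σnom=96.320; wc +0.141/-0.141 → slack +0.461/-1.558; half-tol=0.141, Σhalf²=0.219893
  -F: nom -15.790 → Σnom=80.530; wc +0.490/-0.490 → slack +0.951/-2.048; half-tol=0.490, Σhalf²=0.459993
  -G: nom -1.290 → Σnom=79.240; wc +0.420/-0.371 → slack +1.371/-2.419; half-tol=0.395, Σhalf²=0.616413
  +H: nom +22.500 → Σnom=101.740; wc +0.380/-0.216 → slack +1.751/-2.635; half-tol=0.298, Σhalf²=0.705217
  -I: nom -25.460 → Σnom=76.280; wc +0.150/-0.100 → slack +1.901/-2.735; half-tol=0.125, Σhalf²=0.720842
Nominal = 76.280. Worst-case = [76.280 - 2.735, 76.280 + 1.901] = [73.545, 78.181]. RSS = √0.720842 = 0.849.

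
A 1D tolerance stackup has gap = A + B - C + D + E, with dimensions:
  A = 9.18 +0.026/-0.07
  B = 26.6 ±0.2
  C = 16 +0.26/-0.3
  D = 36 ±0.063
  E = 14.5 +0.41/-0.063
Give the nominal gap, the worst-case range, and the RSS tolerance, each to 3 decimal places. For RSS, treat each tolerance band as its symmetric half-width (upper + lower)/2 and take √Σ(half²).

Stack each dimension's contribution:
  +A: nom +9.180 → Σnom=9.180; wc +0.026/-0.070 → slack +0.026/-0.070; half-tol=0.048, Σhalf²=0.002304
  +B: nom +26.600 → Σnom=35.780; wc +0.200/-0.200 → slack +0.226/-0.270; half-tol=0.200, Σhalf²=0.042304
  -C: nom -16.000 → Σnom=19.780; wc +0.300/-0.260 → slack +0.526/-0.530; half-tol=0.280, Σhalf²=0.120704
  +D: nom +36.000 → Σnom=55.780; wc +0.063/-0.063 → slack +0.589/-0.593; half-tol=0.063, Σhalf²=0.124673
  +E: nom +14.500 → Σnom=70.280; wc +0.410/-0.063 → slack +0.999/-0.656; half-tol=0.236, Σhalf²=0.180605
Nominal = 70.280. Worst-case = [70.280 - 0.656, 70.280 + 0.999] = [69.624, 71.279]. RSS = √0.180605 = 0.425.

nominal=70.280 wc=[69.624,71.279] rss=0.425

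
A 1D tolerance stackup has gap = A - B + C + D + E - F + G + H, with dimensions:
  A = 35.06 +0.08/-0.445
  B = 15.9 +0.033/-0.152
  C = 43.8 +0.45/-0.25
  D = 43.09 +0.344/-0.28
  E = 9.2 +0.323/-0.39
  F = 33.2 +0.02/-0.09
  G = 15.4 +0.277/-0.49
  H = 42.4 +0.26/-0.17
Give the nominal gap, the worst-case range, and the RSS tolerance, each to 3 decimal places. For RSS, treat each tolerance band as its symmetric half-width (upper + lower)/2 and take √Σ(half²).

nominal=139.850 wc=[137.772,141.826] rss=0.788

Stack each dimension's contribution:
  +A: nom +35.060 → Σnom=35.060; wc +0.080/-0.445 → slack +0.080/-0.445; half-tol=0.263, Σhalf²=0.068906
  -B: nom -15.900 → Σnom=19.160; wc +0.152/-0.033 → slack +0.232/-0.478; half-tol=0.092, Σhalf²=0.077463
  +C: nom +43.800 → Σnom=62.960; wc +0.450/-0.250 → slack +0.682/-0.728; half-tol=0.350, Σhalf²=0.199962
  +D: nom +43.090 → Σnom=106.050; wc +0.344/-0.280 → slack +1.026/-1.008; half-tol=0.312, Σhalf²=0.297306
  +E: nom +9.200 → Σnom=115.250; wc +0.323/-0.390 → slack +1.349/-1.398; half-tol=0.357, Σhalf²=0.424399
  -F: nom -33.200 → Σnom=82.050; wc +0.090/-0.020 → slack +1.439/-1.418; half-tol=0.055, Σhalf²=0.427424
  +G: nom +15.400 → Σnom=97.450; wc +0.277/-0.490 → slack +1.716/-1.908; half-tol=0.384, Σhalf²=0.574496
  +H: nom +42.400 → Σnom=139.850; wc +0.260/-0.170 → slack +1.976/-2.078; half-tol=0.215, Σhalf²=0.620721
Nominal = 139.850. Worst-case = [139.850 - 2.078, 139.850 + 1.976] = [137.772, 141.826]. RSS = √0.620721 = 0.788.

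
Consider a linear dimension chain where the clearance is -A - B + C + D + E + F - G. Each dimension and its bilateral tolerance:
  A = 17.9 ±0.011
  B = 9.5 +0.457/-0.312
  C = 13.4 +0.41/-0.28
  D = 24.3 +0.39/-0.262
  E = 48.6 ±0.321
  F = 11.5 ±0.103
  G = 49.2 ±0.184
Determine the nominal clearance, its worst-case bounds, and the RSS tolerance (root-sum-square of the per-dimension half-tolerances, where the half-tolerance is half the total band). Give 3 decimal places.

Stack each dimension's contribution:
  -A: nom -17.900 → Σnom=-17.900; wc +0.011/-0.011 → slack +0.011/-0.011; half-tol=0.011, Σhalf²=0.000121
  -B: nom -9.500 → Σnom=-27.400; wc +0.312/-0.457 → slack +0.323/-0.468; half-tol=0.385, Σhalf²=0.147961
  +C: nom +13.400 → Σnom=-14.000; wc +0.410/-0.280 → slack +0.733/-0.748; half-tol=0.345, Σhalf²=0.266986
  +D: nom +24.300 → Σnom=10.300; wc +0.390/-0.262 → slack +1.123/-1.010; half-tol=0.326, Σhalf²=0.373262
  +E: nom +48.600 → Σnom=58.900; wc +0.321/-0.321 → slack +1.444/-1.331; half-tol=0.321, Σhalf²=0.476303
  +F: nom +11.500 → Σnom=70.400; wc +0.103/-0.103 → slack +1.547/-1.434; half-tol=0.103, Σhalf²=0.486912
  -G: nom -49.200 → Σnom=21.200; wc +0.184/-0.184 → slack +1.731/-1.618; half-tol=0.184, Σhalf²=0.520768
Nominal = 21.200. Worst-case = [21.200 - 1.618, 21.200 + 1.731] = [19.582, 22.931]. RSS = √0.520768 = 0.722.

nominal=21.200 wc=[19.582,22.931] rss=0.722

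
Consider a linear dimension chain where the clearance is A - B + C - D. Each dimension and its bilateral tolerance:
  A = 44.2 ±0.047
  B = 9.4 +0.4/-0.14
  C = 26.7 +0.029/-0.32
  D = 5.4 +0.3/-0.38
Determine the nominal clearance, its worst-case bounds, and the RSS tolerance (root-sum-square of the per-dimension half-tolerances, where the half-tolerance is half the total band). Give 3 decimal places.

nominal=56.100 wc=[55.033,56.696] rss=0.470

Stack each dimension's contribution:
  +A: nom +44.200 → Σnom=44.200; wc +0.047/-0.047 → slack +0.047/-0.047; half-tol=0.047, Σhalf²=0.002209
  -B: nom -9.400 → Σnom=34.800; wc +0.140/-0.400 → slack +0.187/-0.447; half-tol=0.270, Σhalf²=0.075109
  +C: nom +26.700 → Σnom=61.500; wc +0.029/-0.320 → slack +0.216/-0.767; half-tol=0.175, Σhalf²=0.105559
  -D: nom -5.400 → Σnom=56.100; wc +0.380/-0.300 → slack +0.596/-1.067; half-tol=0.340, Σhalf²=0.221159
Nominal = 56.100. Worst-case = [56.100 - 1.067, 56.100 + 0.596] = [55.033, 56.696]. RSS = √0.221159 = 0.470.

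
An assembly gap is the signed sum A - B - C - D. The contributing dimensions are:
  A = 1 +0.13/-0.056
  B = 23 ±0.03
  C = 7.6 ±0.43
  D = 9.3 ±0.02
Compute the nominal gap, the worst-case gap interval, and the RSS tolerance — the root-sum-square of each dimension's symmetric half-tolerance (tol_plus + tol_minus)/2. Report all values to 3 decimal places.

Stack each dimension's contribution:
  +A: nom +1.000 → Σnom=1.000; wc +0.130/-0.056 → slack +0.130/-0.056; half-tol=0.093, Σhalf²=0.008649
  -B: nom -23.000 → Σnom=-22.000; wc +0.030/-0.030 → slack +0.160/-0.086; half-tol=0.030, Σhalf²=0.009549
  -C: nom -7.600 → Σnom=-29.600; wc +0.430/-0.430 → slack +0.590/-0.516; half-tol=0.430, Σhalf²=0.194449
  -D: nom -9.300 → Σnom=-38.900; wc +0.020/-0.020 → slack +0.610/-0.536; half-tol=0.020, Σhalf²=0.194849
Nominal = -38.900. Worst-case = [-38.900 - 0.536, -38.900 + 0.610] = [-39.436, -38.290]. RSS = √0.194849 = 0.441.

nominal=-38.900 wc=[-39.436,-38.290] rss=0.441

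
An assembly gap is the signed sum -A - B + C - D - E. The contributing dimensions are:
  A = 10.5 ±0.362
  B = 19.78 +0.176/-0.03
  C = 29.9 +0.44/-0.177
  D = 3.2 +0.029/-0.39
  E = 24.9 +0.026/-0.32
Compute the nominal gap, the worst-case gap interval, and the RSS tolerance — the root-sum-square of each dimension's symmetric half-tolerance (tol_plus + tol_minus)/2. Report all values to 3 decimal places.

nominal=-28.480 wc=[-29.250,-26.938] rss=0.557

Stack each dimension's contribution:
  -A: nom -10.500 → Σnom=-10.500; wc +0.362/-0.362 → slack +0.362/-0.362; half-tol=0.362, Σhalf²=0.131044
  -B: nom -19.780 → Σnom=-30.280; wc +0.030/-0.176 → slack +0.392/-0.538; half-tol=0.103, Σhalf²=0.141653
  +C: nom +29.900 → Σnom=-0.380; wc +0.440/-0.177 → slack +0.832/-0.715; half-tol=0.308, Σhalf²=0.236825
  -D: nom -3.200 → Σnom=-3.580; wc +0.390/-0.029 → slack +1.222/-0.744; half-tol=0.210, Σhalf²=0.280716
  -E: nom -24.900 → Σnom=-28.480; wc +0.320/-0.026 → slack +1.542/-0.770; half-tol=0.173, Σhalf²=0.310644
Nominal = -28.480. Worst-case = [-28.480 - 0.770, -28.480 + 1.542] = [-29.250, -26.938]. RSS = √0.310644 = 0.557.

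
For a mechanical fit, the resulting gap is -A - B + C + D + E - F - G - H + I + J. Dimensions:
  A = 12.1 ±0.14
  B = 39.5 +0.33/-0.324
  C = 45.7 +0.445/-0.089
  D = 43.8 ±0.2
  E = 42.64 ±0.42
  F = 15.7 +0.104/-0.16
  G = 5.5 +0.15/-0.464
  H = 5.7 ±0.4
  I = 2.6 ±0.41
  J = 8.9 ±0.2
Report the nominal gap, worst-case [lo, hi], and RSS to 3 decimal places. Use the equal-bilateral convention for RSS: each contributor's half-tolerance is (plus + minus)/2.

nominal=65.140 wc=[62.697,68.303] rss=0.946

Stack each dimension's contribution:
  -A: nom -12.100 → Σnom=-12.100; wc +0.140/-0.140 → slack +0.140/-0.140; half-tol=0.140, Σhalf²=0.019600
  -B: nom -39.500 → Σnom=-51.600; wc +0.324/-0.330 → slack +0.464/-0.470; half-tol=0.327, Σhalf²=0.126529
  +C: nom +45.700 → Σnom=-5.900; wc +0.445/-0.089 → slack +0.909/-0.559; half-tol=0.267, Σhalf²=0.197818
  +D: nom +43.800 → Σnom=37.900; wc +0.200/-0.200 → slack +1.109/-0.759; half-tol=0.200, Σhalf²=0.237818
  +E: nom +42.640 → Σnom=80.540; wc +0.420/-0.420 → slack +1.529/-1.179; half-tol=0.420, Σhalf²=0.414218
  -F: nom -15.700 → Σnom=64.840; wc +0.160/-0.104 → slack +1.689/-1.283; half-tol=0.132, Σhalf²=0.431642
  -G: nom -5.500 → Σnom=59.340; wc +0.464/-0.150 → slack +2.153/-1.433; half-tol=0.307, Σhalf²=0.525891
  -H: nom -5.700 → Σnom=53.640; wc +0.400/-0.400 → slack +2.553/-1.833; half-tol=0.400, Σhalf²=0.685891
  +I: nom +2.600 → Σnom=56.240; wc +0.410/-0.410 → slack +2.963/-2.243; half-tol=0.410, Σhalf²=0.853991
  +J: nom +8.900 → Σnom=65.140; wc +0.200/-0.200 → slack +3.163/-2.443; half-tol=0.200, Σhalf²=0.893991
Nominal = 65.140. Worst-case = [65.140 - 2.443, 65.140 + 3.163] = [62.697, 68.303]. RSS = √0.893991 = 0.946.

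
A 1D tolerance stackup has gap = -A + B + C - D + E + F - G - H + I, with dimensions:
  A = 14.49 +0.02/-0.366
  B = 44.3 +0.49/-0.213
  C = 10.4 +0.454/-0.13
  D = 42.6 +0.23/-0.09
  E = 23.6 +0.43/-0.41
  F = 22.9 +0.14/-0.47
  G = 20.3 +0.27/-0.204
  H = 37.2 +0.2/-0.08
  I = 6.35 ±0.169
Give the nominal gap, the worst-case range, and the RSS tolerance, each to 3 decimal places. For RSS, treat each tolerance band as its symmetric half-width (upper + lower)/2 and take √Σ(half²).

Stack each dimension's contribution:
  -A: nom -14.490 → Σnom=-14.490; wc +0.366/-0.020 → slack +0.366/-0.020; half-tol=0.193, Σhalf²=0.037249
  +B: nom +44.300 → Σnom=29.810; wc +0.490/-0.213 → slack +0.856/-0.233; half-tol=0.351, Σhalf²=0.160801
  +C: nom +10.400 → Σnom=40.210; wc +0.454/-0.130 → slack +1.310/-0.363; half-tol=0.292, Σhalf²=0.246065
  -D: nom -42.600 → Σnom=-2.390; wc +0.090/-0.230 → slack +1.400/-0.593; half-tol=0.160, Σhalf²=0.271665
  +E: nom +23.600 → Σnom=21.210; wc +0.430/-0.410 → slack +1.830/-1.003; half-tol=0.420, Σhalf²=0.448065
  +F: nom +22.900 → Σnom=44.110; wc +0.140/-0.470 → slack +1.970/-1.473; half-tol=0.305, Σhalf²=0.541090
  -G: nom -20.300 → Σnom=23.810; wc +0.204/-0.270 → slack +2.174/-1.743; half-tol=0.237, Σhalf²=0.597259
  -H: nom -37.200 → Σnom=-13.390; wc +0.080/-0.200 → slack +2.254/-1.943; half-tol=0.140, Σhalf²=0.616859
  +I: nom +6.350 → Σnom=-7.040; wc +0.169/-0.169 → slack +2.423/-2.112; half-tol=0.169, Σhalf²=0.645420
Nominal = -7.040. Worst-case = [-7.040 - 2.112, -7.040 + 2.423] = [-9.152, -4.617]. RSS = √0.645420 = 0.803.

nominal=-7.040 wc=[-9.152,-4.617] rss=0.803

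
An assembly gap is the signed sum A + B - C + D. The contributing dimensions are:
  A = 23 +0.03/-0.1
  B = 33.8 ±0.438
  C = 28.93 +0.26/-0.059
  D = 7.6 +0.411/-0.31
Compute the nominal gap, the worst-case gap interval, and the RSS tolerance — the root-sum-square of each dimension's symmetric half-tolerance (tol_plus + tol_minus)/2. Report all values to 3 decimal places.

Stack each dimension's contribution:
  +A: nom +23.000 → Σnom=23.000; wc +0.030/-0.100 → slack +0.030/-0.100; half-tol=0.065, Σhalf²=0.004225
  +B: nom +33.800 → Σnom=56.800; wc +0.438/-0.438 → slack +0.468/-0.538; half-tol=0.438, Σhalf²=0.196069
  -C: nom -28.930 → Σnom=27.870; wc +0.059/-0.260 → slack +0.527/-0.798; half-tol=0.160, Σhalf²=0.221509
  +D: nom +7.600 → Σnom=35.470; wc +0.411/-0.310 → slack +0.938/-1.108; half-tol=0.360, Σhalf²=0.351469
Nominal = 35.470. Worst-case = [35.470 - 1.108, 35.470 + 0.938] = [34.362, 36.408]. RSS = √0.351469 = 0.593.

nominal=35.470 wc=[34.362,36.408] rss=0.593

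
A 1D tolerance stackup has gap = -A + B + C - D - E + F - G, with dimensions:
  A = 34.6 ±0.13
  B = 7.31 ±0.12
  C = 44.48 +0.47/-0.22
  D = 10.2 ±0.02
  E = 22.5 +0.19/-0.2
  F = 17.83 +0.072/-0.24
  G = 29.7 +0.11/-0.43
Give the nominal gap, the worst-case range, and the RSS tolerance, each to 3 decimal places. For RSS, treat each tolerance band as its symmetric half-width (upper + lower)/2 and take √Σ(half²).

nominal=-27.380 wc=[-28.410,-25.938] rss=0.535

Stack each dimension's contribution:
  -A: nom -34.600 → Σnom=-34.600; wc +0.130/-0.130 → slack +0.130/-0.130; half-tol=0.130, Σhalf²=0.016900
  +B: nom +7.310 → Σnom=-27.290; wc +0.120/-0.120 → slack +0.250/-0.250; half-tol=0.120, Σhalf²=0.031300
  +C: nom +44.480 → Σnom=17.190; wc +0.470/-0.220 → slack +0.720/-0.470; half-tol=0.345, Σhalf²=0.150325
  -D: nom -10.200 → Σnom=6.990; wc +0.020/-0.020 → slack +0.740/-0.490; half-tol=0.020, Σhalf²=0.150725
  -E: nom -22.500 → Σnom=-15.510; wc +0.200/-0.190 → slack +0.940/-0.680; half-tol=0.195, Σhalf²=0.188750
  +F: nom +17.830 → Σnom=2.320; wc +0.072/-0.240 → slack +1.012/-0.920; half-tol=0.156, Σhalf²=0.213086
  -G: nom -29.700 → Σnom=-27.380; wc +0.430/-0.110 → slack +1.442/-1.030; half-tol=0.270, Σhalf²=0.285986
Nominal = -27.380. Worst-case = [-27.380 - 1.030, -27.380 + 1.442] = [-28.410, -25.938]. RSS = √0.285986 = 0.535.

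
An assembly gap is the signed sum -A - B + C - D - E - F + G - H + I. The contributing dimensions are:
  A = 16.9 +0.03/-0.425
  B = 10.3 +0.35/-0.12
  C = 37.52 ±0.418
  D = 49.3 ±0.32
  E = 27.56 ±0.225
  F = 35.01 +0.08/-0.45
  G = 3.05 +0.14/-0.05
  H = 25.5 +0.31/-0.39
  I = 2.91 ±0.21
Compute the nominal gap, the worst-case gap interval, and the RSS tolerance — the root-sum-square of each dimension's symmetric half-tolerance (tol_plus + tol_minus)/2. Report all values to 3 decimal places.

nominal=-121.090 wc=[-123.083,-118.392] rss=0.825

Stack each dimension's contribution:
  -A: nom -16.900 → Σnom=-16.900; wc +0.425/-0.030 → slack +0.425/-0.030; half-tol=0.227, Σhalf²=0.051756
  -B: nom -10.300 → Σnom=-27.200; wc +0.120/-0.350 → slack +0.545/-0.380; half-tol=0.235, Σhalf²=0.106981
  +C: nom +37.520 → Σnom=10.320; wc +0.418/-0.418 → slack +0.963/-0.798; half-tol=0.418, Σhalf²=0.281705
  -D: nom -49.300 → Σnom=-38.980; wc +0.320/-0.320 → slack +1.283/-1.118; half-tol=0.320, Σhalf²=0.384105
  -E: nom -27.560 → Σnom=-66.540; wc +0.225/-0.225 → slack +1.508/-1.343; half-tol=0.225, Σhalf²=0.434730
  -F: nom -35.010 → Σnom=-101.550; wc +0.450/-0.080 → slack +1.958/-1.423; half-tol=0.265, Σhalf²=0.504955
  +G: nom +3.050 → Σnom=-98.500; wc +0.140/-0.050 → slack +2.098/-1.473; half-tol=0.095, Σhalf²=0.513980
  -H: nom -25.500 → Σnom=-124.000; wc +0.390/-0.310 → slack +2.488/-1.783; half-tol=0.350, Σhalf²=0.636480
  +I: nom +2.910 → Σnom=-121.090; wc +0.210/-0.210 → slack +2.698/-1.993; half-tol=0.210, Σhalf²=0.680580
Nominal = -121.090. Worst-case = [-121.090 - 1.993, -121.090 + 2.698] = [-123.083, -118.392]. RSS = √0.680580 = 0.825.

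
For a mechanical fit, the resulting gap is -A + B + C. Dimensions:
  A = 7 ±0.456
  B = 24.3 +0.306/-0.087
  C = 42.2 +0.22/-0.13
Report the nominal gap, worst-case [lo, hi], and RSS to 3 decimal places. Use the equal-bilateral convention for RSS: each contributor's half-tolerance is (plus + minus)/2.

Stack each dimension's contribution:
  -A: nom -7.000 → Σnom=-7.000; wc +0.456/-0.456 → slack +0.456/-0.456; half-tol=0.456, Σhalf²=0.207936
  +B: nom +24.300 → Σnom=17.300; wc +0.306/-0.087 → slack +0.762/-0.543; half-tol=0.197, Σhalf²=0.246548
  +C: nom +42.200 → Σnom=59.500; wc +0.220/-0.130 → slack +0.982/-0.673; half-tol=0.175, Σhalf²=0.277173
Nominal = 59.500. Worst-case = [59.500 - 0.673, 59.500 + 0.982] = [58.827, 60.482]. RSS = √0.277173 = 0.526.

nominal=59.500 wc=[58.827,60.482] rss=0.526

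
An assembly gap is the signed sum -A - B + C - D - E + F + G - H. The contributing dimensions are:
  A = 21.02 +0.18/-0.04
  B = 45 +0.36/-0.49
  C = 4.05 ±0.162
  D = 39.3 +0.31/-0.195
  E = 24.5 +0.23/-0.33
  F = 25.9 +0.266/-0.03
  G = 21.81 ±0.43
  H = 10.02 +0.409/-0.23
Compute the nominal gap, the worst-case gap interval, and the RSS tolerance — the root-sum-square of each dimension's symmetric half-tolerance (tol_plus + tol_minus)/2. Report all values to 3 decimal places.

Stack each dimension's contribution:
  -A: nom -21.020 → Σnom=-21.020; wc +0.040/-0.180 → slack +0.040/-0.180; half-tol=0.110, Σhalf²=0.012100
  -B: nom -45.000 → Σnom=-66.020; wc +0.490/-0.360 → slack +0.530/-0.540; half-tol=0.425, Σhalf²=0.192725
  +C: nom +4.050 → Σnom=-61.970; wc +0.162/-0.162 → slack +0.692/-0.702; half-tol=0.162, Σhalf²=0.218969
  -D: nom -39.300 → Σnom=-101.270; wc +0.195/-0.310 → slack +0.887/-1.012; half-tol=0.253, Σhalf²=0.282725
  -E: nom -24.500 → Σnom=-125.770; wc +0.330/-0.230 → slack +1.217/-1.242; half-tol=0.280, Σhalf²=0.361125
  +F: nom +25.900 → Σnom=-99.870; wc +0.266/-0.030 → slack +1.483/-1.272; half-tol=0.148, Σhalf²=0.383029
  +G: nom +21.810 → Σnom=-78.060; wc +0.430/-0.430 → slack +1.913/-1.702; half-tol=0.430, Σhalf²=0.567929
  -H: nom -10.020 → Σnom=-88.080; wc +0.230/-0.409 → slack +2.143/-2.111; half-tol=0.320, Σhalf²=0.670009
Nominal = -88.080. Worst-case = [-88.080 - 2.111, -88.080 + 2.143] = [-90.191, -85.937]. RSS = √0.670009 = 0.819.

nominal=-88.080 wc=[-90.191,-85.937] rss=0.819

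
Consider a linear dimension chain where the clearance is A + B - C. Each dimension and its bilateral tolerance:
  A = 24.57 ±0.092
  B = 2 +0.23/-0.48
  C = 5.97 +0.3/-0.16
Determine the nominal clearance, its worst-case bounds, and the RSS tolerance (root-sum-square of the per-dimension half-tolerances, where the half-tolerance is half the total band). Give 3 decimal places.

Stack each dimension's contribution:
  +A: nom +24.570 → Σnom=24.570; wc +0.092/-0.092 → slack +0.092/-0.092; half-tol=0.092, Σhalf²=0.008464
  +B: nom +2.000 → Σnom=26.570; wc +0.230/-0.480 → slack +0.322/-0.572; half-tol=0.355, Σhalf²=0.134489
  -C: nom -5.970 → Σnom=20.600; wc +0.160/-0.300 → slack +0.482/-0.872; half-tol=0.230, Σhalf²=0.187389
Nominal = 20.600. Worst-case = [20.600 - 0.872, 20.600 + 0.482] = [19.728, 21.082]. RSS = √0.187389 = 0.433.

nominal=20.600 wc=[19.728,21.082] rss=0.433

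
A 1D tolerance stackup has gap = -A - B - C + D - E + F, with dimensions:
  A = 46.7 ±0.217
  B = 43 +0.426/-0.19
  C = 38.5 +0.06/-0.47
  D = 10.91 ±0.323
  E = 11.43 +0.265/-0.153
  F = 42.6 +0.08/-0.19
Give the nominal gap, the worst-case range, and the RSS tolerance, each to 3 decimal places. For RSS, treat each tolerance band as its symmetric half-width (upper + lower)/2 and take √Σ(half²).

nominal=-86.120 wc=[-87.601,-84.687] rss=0.615

Stack each dimension's contribution:
  -A: nom -46.700 → Σnom=-46.700; wc +0.217/-0.217 → slack +0.217/-0.217; half-tol=0.217, Σhalf²=0.047089
  -B: nom -43.000 → Σnom=-89.700; wc +0.190/-0.426 → slack +0.407/-0.643; half-tol=0.308, Σhalf²=0.141953
  -C: nom -38.500 → Σnom=-128.200; wc +0.470/-0.060 → slack +0.877/-0.703; half-tol=0.265, Σhalf²=0.212178
  +D: nom +10.910 → Σnom=-117.290; wc +0.323/-0.323 → slack +1.200/-1.026; half-tol=0.323, Σhalf²=0.316507
  -E: nom -11.430 → Σnom=-128.720; wc +0.153/-0.265 → slack +1.353/-1.291; half-tol=0.209, Σhalf²=0.360188
  +F: nom +42.600 → Σnom=-86.120; wc +0.080/-0.190 → slack +1.433/-1.481; half-tol=0.135, Σhalf²=0.378413
Nominal = -86.120. Worst-case = [-86.120 - 1.481, -86.120 + 1.433] = [-87.601, -84.687]. RSS = √0.378413 = 0.615.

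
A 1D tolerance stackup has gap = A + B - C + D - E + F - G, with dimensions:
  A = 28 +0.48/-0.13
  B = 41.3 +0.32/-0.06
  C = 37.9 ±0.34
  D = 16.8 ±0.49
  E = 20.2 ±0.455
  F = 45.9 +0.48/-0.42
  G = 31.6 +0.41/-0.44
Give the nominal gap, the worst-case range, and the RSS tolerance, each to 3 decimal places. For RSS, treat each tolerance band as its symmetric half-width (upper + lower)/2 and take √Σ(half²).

Stack each dimension's contribution:
  +A: nom +28.000 → Σnom=28.000; wc +0.480/-0.130 → slack +0.480/-0.130; half-tol=0.305, Σhalf²=0.093025
  +B: nom +41.300 → Σnom=69.300; wc +0.320/-0.060 → slack +0.800/-0.190; half-tol=0.190, Σhalf²=0.129125
  -C: nom -37.900 → Σnom=31.400; wc +0.340/-0.340 → slack +1.140/-0.530; half-tol=0.340, Σhalf²=0.244725
  +D: nom +16.800 → Σnom=48.200; wc +0.490/-0.490 → slack +1.630/-1.020; half-tol=0.490, Σhalf²=0.484825
  -E: nom -20.200 → Σnom=28.000; wc +0.455/-0.455 → slack +2.085/-1.475; half-tol=0.455, Σhalf²=0.691850
  +F: nom +45.900 → Σnom=73.900; wc +0.480/-0.420 → slack +2.565/-1.895; half-tol=0.450, Σhalf²=0.894350
  -G: nom -31.600 → Σnom=42.300; wc +0.440/-0.410 → slack +3.005/-2.305; half-tol=0.425, Σhalf²=1.074975
Nominal = 42.300. Worst-case = [42.300 - 2.305, 42.300 + 3.005] = [39.995, 45.305]. RSS = √1.074975 = 1.037.

nominal=42.300 wc=[39.995,45.305] rss=1.037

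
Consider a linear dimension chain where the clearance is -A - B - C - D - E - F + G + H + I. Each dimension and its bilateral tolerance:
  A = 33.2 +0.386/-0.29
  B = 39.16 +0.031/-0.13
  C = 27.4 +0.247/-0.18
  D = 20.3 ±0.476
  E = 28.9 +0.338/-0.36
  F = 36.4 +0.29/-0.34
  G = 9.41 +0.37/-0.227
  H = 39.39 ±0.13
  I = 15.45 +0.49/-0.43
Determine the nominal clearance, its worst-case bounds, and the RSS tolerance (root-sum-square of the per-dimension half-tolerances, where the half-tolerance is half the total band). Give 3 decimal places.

Stack each dimension's contribution:
  -A: nom -33.200 → Σnom=-33.200; wc +0.290/-0.386 → slack +0.290/-0.386; half-tol=0.338, Σhalf²=0.114244
  -B: nom -39.160 → Σnom=-72.360; wc +0.130/-0.031 → slack +0.420/-0.417; half-tol=0.081, Σhalf²=0.120724
  -C: nom -27.400 → Σnom=-99.760; wc +0.180/-0.247 → slack +0.600/-0.664; half-tol=0.213, Σhalf²=0.166306
  -D: nom -20.300 → Σnom=-120.060; wc +0.476/-0.476 → slack +1.076/-1.140; half-tol=0.476, Σhalf²=0.392882
  -E: nom -28.900 → Σnom=-148.960; wc +0.360/-0.338 → slack +1.436/-1.478; half-tol=0.349, Σhalf²=0.514683
  -F: nom -36.400 → Σnom=-185.360; wc +0.340/-0.290 → slack +1.776/-1.768; half-tol=0.315, Σhalf²=0.613908
  +G: nom +9.410 → Σnom=-175.950; wc +0.370/-0.227 → slack +2.146/-1.995; half-tol=0.298, Σhalf²=0.703011
  +H: nom +39.390 → Σnom=-136.560; wc +0.130/-0.130 → slack +2.276/-2.125; half-tol=0.130, Σhalf²=0.719911
  +I: nom +15.450 → Σnom=-121.110; wc +0.490/-0.430 → slack +2.766/-2.555; half-tol=0.460, Σhalf²=0.931511
Nominal = -121.110. Worst-case = [-121.110 - 2.555, -121.110 + 2.766] = [-123.665, -118.344]. RSS = √0.931511 = 0.965.

nominal=-121.110 wc=[-123.665,-118.344] rss=0.965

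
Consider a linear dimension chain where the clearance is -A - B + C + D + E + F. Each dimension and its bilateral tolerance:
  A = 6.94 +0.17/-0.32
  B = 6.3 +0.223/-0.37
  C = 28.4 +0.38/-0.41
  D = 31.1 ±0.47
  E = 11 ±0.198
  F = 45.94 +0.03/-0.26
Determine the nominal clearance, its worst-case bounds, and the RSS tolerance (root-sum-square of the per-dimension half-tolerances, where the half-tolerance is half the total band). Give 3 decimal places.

Stack each dimension's contribution:
  -A: nom -6.940 → Σnom=-6.940; wc +0.320/-0.170 → slack +0.320/-0.170; half-tol=0.245, Σhalf²=0.060025
  -B: nom -6.300 → Σnom=-13.240; wc +0.370/-0.223 → slack +0.690/-0.393; half-tol=0.296, Σhalf²=0.147937
  +C: nom +28.400 → Σnom=15.160; wc +0.380/-0.410 → slack +1.070/-0.803; half-tol=0.395, Σhalf²=0.303962
  +D: nom +31.100 → Σnom=46.260; wc +0.470/-0.470 → slack +1.540/-1.273; half-tol=0.470, Σhalf²=0.524862
  +E: nom +11.000 → Σnom=57.260; wc +0.198/-0.198 → slack +1.738/-1.471; half-tol=0.198, Σhalf²=0.564066
  +F: nom +45.940 → Σnom=103.200; wc +0.030/-0.260 → slack +1.768/-1.731; half-tol=0.145, Σhalf²=0.585091
Nominal = 103.200. Worst-case = [103.200 - 1.731, 103.200 + 1.768] = [101.469, 104.968]. RSS = √0.585091 = 0.765.

nominal=103.200 wc=[101.469,104.968] rss=0.765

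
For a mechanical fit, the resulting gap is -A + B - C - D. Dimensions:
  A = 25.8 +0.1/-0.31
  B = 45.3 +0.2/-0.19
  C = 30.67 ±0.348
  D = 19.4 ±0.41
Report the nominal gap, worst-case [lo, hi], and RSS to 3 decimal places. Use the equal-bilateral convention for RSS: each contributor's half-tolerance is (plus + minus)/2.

nominal=-30.570 wc=[-31.618,-29.302] rss=0.608

Stack each dimension's contribution:
  -A: nom -25.800 → Σnom=-25.800; wc +0.310/-0.100 → slack +0.310/-0.100; half-tol=0.205, Σhalf²=0.042025
  +B: nom +45.300 → Σnom=19.500; wc +0.200/-0.190 → slack +0.510/-0.290; half-tol=0.195, Σhalf²=0.080050
  -C: nom -30.670 → Σnom=-11.170; wc +0.348/-0.348 → slack +0.858/-0.638; half-tol=0.348, Σhalf²=0.201154
  -D: nom -19.400 → Σnom=-30.570; wc +0.410/-0.410 → slack +1.268/-1.048; half-tol=0.410, Σhalf²=0.369254
Nominal = -30.570. Worst-case = [-30.570 - 1.048, -30.570 + 1.268] = [-31.618, -29.302]. RSS = √0.369254 = 0.608.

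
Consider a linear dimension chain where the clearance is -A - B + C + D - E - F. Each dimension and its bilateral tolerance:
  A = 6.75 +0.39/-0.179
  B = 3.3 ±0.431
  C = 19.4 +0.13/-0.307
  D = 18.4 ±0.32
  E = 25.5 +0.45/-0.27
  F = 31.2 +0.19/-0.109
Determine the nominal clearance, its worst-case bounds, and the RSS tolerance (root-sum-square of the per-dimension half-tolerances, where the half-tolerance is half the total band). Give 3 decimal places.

Stack each dimension's contribution:
  -A: nom -6.750 → Σnom=-6.750; wc +0.179/-0.390 → slack +0.179/-0.390; half-tol=0.284, Σhalf²=0.080940
  -B: nom -3.300 → Σnom=-10.050; wc +0.431/-0.431 → slack +0.610/-0.821; half-tol=0.431, Σhalf²=0.266701
  +C: nom +19.400 → Σnom=9.350; wc +0.130/-0.307 → slack +0.740/-1.128; half-tol=0.218, Σhalf²=0.314443
  +D: nom +18.400 → Σnom=27.750; wc +0.320/-0.320 → slack +1.060/-1.448; half-tol=0.320, Σhalf²=0.416843
  -E: nom -25.500 → Σnom=2.250; wc +0.270/-0.450 → slack +1.330/-1.898; half-tol=0.360, Σhalf²=0.546443
  -F: nom -31.200 → Σnom=-28.950; wc +0.109/-0.190 → slack +1.439/-2.088; half-tol=0.149, Σhalf²=0.568794
Nominal = -28.950. Worst-case = [-28.950 - 2.088, -28.950 + 1.439] = [-31.038, -27.511]. RSS = √0.568794 = 0.754.

nominal=-28.950 wc=[-31.038,-27.511] rss=0.754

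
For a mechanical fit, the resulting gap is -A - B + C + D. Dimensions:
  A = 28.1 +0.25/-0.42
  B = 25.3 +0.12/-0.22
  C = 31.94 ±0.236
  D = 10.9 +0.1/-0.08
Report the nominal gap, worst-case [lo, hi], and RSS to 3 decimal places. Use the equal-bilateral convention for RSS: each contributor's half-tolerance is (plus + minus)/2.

Stack each dimension's contribution:
  -A: nom -28.100 → Σnom=-28.100; wc +0.420/-0.250 → slack +0.420/-0.250; half-tol=0.335, Σhalf²=0.112225
  -B: nom -25.300 → Σnom=-53.400; wc +0.220/-0.120 → slack +0.640/-0.370; half-tol=0.170, Σhalf²=0.141125
  +C: nom +31.940 → Σnom=-21.460; wc +0.236/-0.236 → slack +0.876/-0.606; half-tol=0.236, Σhalf²=0.196821
  +D: nom +10.900 → Σnom=-10.560; wc +0.100/-0.080 → slack +0.976/-0.686; half-tol=0.090, Σhalf²=0.204921
Nominal = -10.560. Worst-case = [-10.560 - 0.686, -10.560 + 0.976] = [-11.246, -9.584]. RSS = √0.204921 = 0.453.

nominal=-10.560 wc=[-11.246,-9.584] rss=0.453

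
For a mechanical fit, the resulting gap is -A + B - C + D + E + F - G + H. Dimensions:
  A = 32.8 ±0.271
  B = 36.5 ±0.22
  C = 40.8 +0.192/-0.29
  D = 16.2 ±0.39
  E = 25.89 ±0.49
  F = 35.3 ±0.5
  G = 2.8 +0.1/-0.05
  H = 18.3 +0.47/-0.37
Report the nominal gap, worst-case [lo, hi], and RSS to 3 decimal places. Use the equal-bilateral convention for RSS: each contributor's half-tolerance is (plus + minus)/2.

Stack each dimension's contribution:
  -A: nom -32.800 → Σnom=-32.800; wc +0.271/-0.271 → slack +0.271/-0.271; half-tol=0.271, Σhalf²=0.073441
  +B: nom +36.500 → Σnom=3.700; wc +0.220/-0.220 → slack +0.491/-0.491; half-tol=0.220, Σhalf²=0.121841
  -C: nom -40.800 → Σnom=-37.100; wc +0.290/-0.192 → slack +0.781/-0.683; half-tol=0.241, Σhalf²=0.179922
  +D: nom +16.200 → Σnom=-20.900; wc +0.390/-0.390 → slack +1.171/-1.073; half-tol=0.390, Σhalf²=0.332022
  +E: nom +25.890 → Σnom=4.990; wc +0.490/-0.490 → slack +1.661/-1.563; half-tol=0.490, Σhalf²=0.572122
  +F: nom +35.300 → Σnom=40.290; wc +0.500/-0.500 → slack +2.161/-2.063; half-tol=0.500, Σhalf²=0.822122
  -G: nom -2.800 → Σnom=37.490; wc +0.050/-0.100 → slack +2.211/-2.163; half-tol=0.075, Σhalf²=0.827747
  +H: nom +18.300 → Σnom=55.790; wc +0.470/-0.370 → slack +2.681/-2.533; half-tol=0.420, Σhalf²=1.004147
Nominal = 55.790. Worst-case = [55.790 - 2.533, 55.790 + 2.681] = [53.257, 58.471]. RSS = √1.004147 = 1.002.

nominal=55.790 wc=[53.257,58.471] rss=1.002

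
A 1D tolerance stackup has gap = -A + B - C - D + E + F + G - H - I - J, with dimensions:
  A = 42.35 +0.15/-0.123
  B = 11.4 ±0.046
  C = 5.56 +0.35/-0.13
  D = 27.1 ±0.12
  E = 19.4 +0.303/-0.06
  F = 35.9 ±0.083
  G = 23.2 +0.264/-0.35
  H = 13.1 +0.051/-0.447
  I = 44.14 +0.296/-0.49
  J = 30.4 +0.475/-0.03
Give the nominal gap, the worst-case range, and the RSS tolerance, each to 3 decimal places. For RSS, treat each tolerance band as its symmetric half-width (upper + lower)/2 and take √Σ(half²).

nominal=-72.750 wc=[-74.731,-70.714] rss=0.712

Stack each dimension's contribution:
  -A: nom -42.350 → Σnom=-42.350; wc +0.123/-0.150 → slack +0.123/-0.150; half-tol=0.137, Σhalf²=0.018632
  +B: nom +11.400 → Σnom=-30.950; wc +0.046/-0.046 → slack +0.169/-0.196; half-tol=0.046, Σhalf²=0.020748
  -C: nom -5.560 → Σnom=-36.510; wc +0.130/-0.350 → slack +0.299/-0.546; half-tol=0.240, Σhalf²=0.078348
  -D: nom -27.100 → Σnom=-63.610; wc +0.120/-0.120 → slack +0.419/-0.666; half-tol=0.120, Σhalf²=0.092748
  +E: nom +19.400 → Σnom=-44.210; wc +0.303/-0.060 → slack +0.722/-0.726; half-tol=0.181, Σhalf²=0.125691
  +F: nom +35.900 → Σnom=-8.310; wc +0.083/-0.083 → slack +0.805/-0.809; half-tol=0.083, Σhalf²=0.132580
  +G: nom +23.200 → Σnom=14.890; wc +0.264/-0.350 → slack +1.069/-1.159; half-tol=0.307, Σhalf²=0.226829
  -H: nom -13.100 → Σnom=1.790; wc +0.447/-0.051 → slack +1.516/-1.210; half-tol=0.249, Σhalf²=0.288830
  -I: nom -44.140 → Σnom=-42.350; wc +0.490/-0.296 → slack +2.006/-1.506; half-tol=0.393, Σhalf²=0.443279
  -J: nom -30.400 → Σnom=-72.750; wc +0.030/-0.475 → slack +2.036/-1.981; half-tol=0.253, Σhalf²=0.507035
Nominal = -72.750. Worst-case = [-72.750 - 1.981, -72.750 + 2.036] = [-74.731, -70.714]. RSS = √0.507035 = 0.712.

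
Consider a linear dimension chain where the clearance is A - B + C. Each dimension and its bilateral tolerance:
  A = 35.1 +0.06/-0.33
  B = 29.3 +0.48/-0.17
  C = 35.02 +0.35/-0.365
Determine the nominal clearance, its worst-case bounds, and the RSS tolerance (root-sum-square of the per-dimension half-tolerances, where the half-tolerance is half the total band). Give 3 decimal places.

nominal=40.820 wc=[39.645,41.400] rss=0.521

Stack each dimension's contribution:
  +A: nom +35.100 → Σnom=35.100; wc +0.060/-0.330 → slack +0.060/-0.330; half-tol=0.195, Σhalf²=0.038025
  -B: nom -29.300 → Σnom=5.800; wc +0.170/-0.480 → slack +0.230/-0.810; half-tol=0.325, Σhalf²=0.143650
  +C: nom +35.020 → Σnom=40.820; wc +0.350/-0.365 → slack +0.580/-1.175; half-tol=0.357, Σhalf²=0.271456
Nominal = 40.820. Worst-case = [40.820 - 1.175, 40.820 + 0.580] = [39.645, 41.400]. RSS = √0.271456 = 0.521.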